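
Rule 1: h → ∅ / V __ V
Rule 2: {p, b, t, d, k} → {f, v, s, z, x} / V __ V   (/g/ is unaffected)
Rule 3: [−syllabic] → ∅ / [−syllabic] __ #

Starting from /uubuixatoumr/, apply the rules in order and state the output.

Rule 1 (intervocalic h-deletion): no segment meets the environment; /uubuixatoumr/ is unchanged.
Rule 2 (intervocalic spirantization): /b/ is a stop between vowels /u/ and /u/, so it spirantizes to the fricative [v]. /t/ is a stop between vowels /a/ and /o/, so it spirantizes to the fricative [s]. /uubuixatoumr/ → uuvuixasoumr.
Rule 3 (final cluster simplification): /r/ is the second consonant of a word-final cluster /mr/, so it deletes. /uuvuixasoumr/ → uuvuixasoum.

uuvuixasoum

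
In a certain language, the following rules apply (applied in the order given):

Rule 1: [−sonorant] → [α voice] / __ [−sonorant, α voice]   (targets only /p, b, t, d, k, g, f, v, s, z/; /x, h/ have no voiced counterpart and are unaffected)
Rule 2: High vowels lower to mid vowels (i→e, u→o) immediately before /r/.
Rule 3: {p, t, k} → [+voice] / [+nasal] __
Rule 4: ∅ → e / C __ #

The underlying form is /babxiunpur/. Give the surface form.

Rule 1 (regressive voicing assimilation): /b/ precedes the voiceless obstruent /x/, so it devoices to [p] by assimilation. /babxiunpur/ → bapxiunpur.
Rule 2 (pre-rhotic lowering): /u/ is a high vowel immediately before /r/, so it lowers to [o]. /bapxiunpur/ → bapxiunpor.
Rule 3 (post-nasal voicing): /p/ is a voiceless stop immediately after the nasal /n/, so it voices to [b]. /bapxiunpor/ → bapxiunbor.
Rule 4 (final e-epenthesis): the form ends in the consonant /r/, so [e] is inserted word-finally. /bapxiunbor/ → bapxiunbore.

bapxiunbore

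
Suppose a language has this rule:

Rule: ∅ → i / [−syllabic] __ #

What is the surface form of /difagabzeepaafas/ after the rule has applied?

the form ends in the consonant /s/, so [i] is inserted word-finally.
Surface form: [difagabzeepaafasi].

difagabzeepaafasi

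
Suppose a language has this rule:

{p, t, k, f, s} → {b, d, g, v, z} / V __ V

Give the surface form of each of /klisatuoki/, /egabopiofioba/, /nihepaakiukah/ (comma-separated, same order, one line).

klizaduogi, egabobiovioba, nihebaagiugah

/klisatuoki/: /s/ is a voiceless obstruent between vowels /i/ and /a/, so it voices to [z]. /t/ is a voiceless obstruent between vowels /a/ and /u/, so it voices to [d]. /k/ is a voiceless obstruent between vowels /o/ and /i/, so it voices to [g]. → [klizaduogi].
/egabopiofioba/: /p/ is a voiceless obstruent between vowels /o/ and /i/, so it voices to [b]. /f/ is a voiceless obstruent between vowels /o/ and /i/, so it voices to [v]. → [egabobiovioba].
/nihepaakiukah/: /p/ is a voiceless obstruent between vowels /e/ and /a/, so it voices to [b]. /k/ is a voiceless obstruent between vowels /a/ and /i/, so it voices to [g]. /k/ is a voiceless obstruent between vowels /u/ and /a/, so it voices to [g]. → [nihebaagiugah].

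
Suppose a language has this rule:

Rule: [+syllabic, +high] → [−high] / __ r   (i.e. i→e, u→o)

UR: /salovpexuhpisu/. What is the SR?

No segment of /salovpexuhpisu/ meets the structural description of the rule, so the form surfaces unchanged.

salovpexuhpisu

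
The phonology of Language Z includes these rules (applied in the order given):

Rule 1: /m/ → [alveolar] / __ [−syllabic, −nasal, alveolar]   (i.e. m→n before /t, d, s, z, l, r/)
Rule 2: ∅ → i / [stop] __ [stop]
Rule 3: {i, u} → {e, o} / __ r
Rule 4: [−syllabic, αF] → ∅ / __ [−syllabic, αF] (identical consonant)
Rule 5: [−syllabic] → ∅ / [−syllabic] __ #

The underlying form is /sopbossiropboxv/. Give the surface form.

sopiboseropibox

Rule 1 (nasal place assimilation): no segment meets the environment; /sopbossiropboxv/ is unchanged.
Rule 2 (stop-cluster i-epenthesis): /p/ and /b/ form a stop–stop cluster, so [i] is inserted between them. /p/ and /b/ form a stop–stop cluster, so [i] is inserted between them. /sopbossiropboxv/ → sopibossiropiboxv.
Rule 3 (pre-rhotic lowering): /i/ is a high vowel immediately before /r/, so it lowers to [e]. /sopibossiropiboxv/ → sopibosseropiboxv.
Rule 4 (degemination): /ss/ is a geminate; the first /s/ deletes. /sopibosseropiboxv/ → sopiboseropiboxv.
Rule 5 (final cluster simplification): /v/ is the second consonant of a word-final cluster /xv/, so it deletes. /sopiboseropiboxv/ → sopiboseropibox.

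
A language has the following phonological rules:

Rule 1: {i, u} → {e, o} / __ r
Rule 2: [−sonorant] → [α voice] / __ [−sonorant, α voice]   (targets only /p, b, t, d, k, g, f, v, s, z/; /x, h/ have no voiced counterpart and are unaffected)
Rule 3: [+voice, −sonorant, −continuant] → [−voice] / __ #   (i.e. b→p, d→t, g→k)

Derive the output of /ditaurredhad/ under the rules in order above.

ditaorrethat

Rule 1 (pre-rhotic lowering): /u/ is a high vowel immediately before /r/, so it lowers to [o]. /ditaurredhad/ → ditaorredhad.
Rule 2 (regressive voicing assimilation): /d/ precedes the voiceless obstruent /h/, so it devoices to [t] by assimilation. /ditaorredhad/ → ditaorrethad.
Rule 3 (final devoicing): /d/ is a voiced stop in word-final position, so it devoices to [t]. /ditaorrethad/ → ditaorrethat.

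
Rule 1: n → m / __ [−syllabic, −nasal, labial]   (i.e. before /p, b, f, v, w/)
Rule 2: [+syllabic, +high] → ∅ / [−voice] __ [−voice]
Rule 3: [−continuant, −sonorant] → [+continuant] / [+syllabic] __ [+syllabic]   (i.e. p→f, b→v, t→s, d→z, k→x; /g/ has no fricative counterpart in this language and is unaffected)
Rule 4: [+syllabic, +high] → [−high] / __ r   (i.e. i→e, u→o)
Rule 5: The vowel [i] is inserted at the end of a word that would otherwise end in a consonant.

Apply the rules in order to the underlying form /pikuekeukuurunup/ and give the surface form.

pkuexeuxuorunupi

Rule 1 (nasal place assimilation): no segment meets the environment; /pikuekeukuurunup/ is unchanged.
Rule 2 (high vowel syncope): /i/ is a high vowel flanked by voiceless consonants /p/ and /k/, so it deletes. /pikuekeukuurunup/ → pkuekeukuurunup.
Rule 3 (intervocalic spirantization): /k/ is a stop between vowels /e/ and /e/, so it spirantizes to the fricative [x]. /k/ is a stop between vowels /u/ and /u/, so it spirantizes to the fricative [x]. /pkuekeukuurunup/ → pkuexeuxuurunup.
Rule 4 (pre-rhotic lowering): /u/ is a high vowel immediately before /r/, so it lowers to [o]. /pkuexeuxuurunup/ → pkuexeuxuorunup.
Rule 5 (final i-epenthesis): the form ends in the consonant /p/, so [i] is inserted word-finally. /pkuexeuxuorunup/ → pkuexeuxuorunupi.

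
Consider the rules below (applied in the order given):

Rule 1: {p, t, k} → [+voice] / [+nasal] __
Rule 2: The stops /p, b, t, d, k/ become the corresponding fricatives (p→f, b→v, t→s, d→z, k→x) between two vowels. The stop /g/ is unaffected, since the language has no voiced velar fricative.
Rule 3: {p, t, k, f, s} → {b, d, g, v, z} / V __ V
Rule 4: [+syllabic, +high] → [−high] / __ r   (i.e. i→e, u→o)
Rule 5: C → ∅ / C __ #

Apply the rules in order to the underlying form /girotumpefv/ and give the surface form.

Rule 1 (post-nasal voicing): /p/ is a voiceless stop immediately after the nasal /m/, so it voices to [b]. /girotumpefv/ → girotumbefv.
Rule 2 (intervocalic spirantization): /t/ is a stop between vowels /o/ and /u/, so it spirantizes to the fricative [s]. /girotumbefv/ → girosumbefv.
Rule 3 (intervocalic voicing): /s/ is a voiceless obstruent between vowels /o/ and /u/, so it voices to [z]. /girosumbefv/ → girozumbefv.
Rule 4 (pre-rhotic lowering): /i/ is a high vowel immediately before /r/, so it lowers to [e]. /girozumbefv/ → gerozumbefv.
Rule 5 (final cluster simplification): /v/ is the second consonant of a word-final cluster /fv/, so it deletes. /gerozumbefv/ → gerozumbef.

gerozumbef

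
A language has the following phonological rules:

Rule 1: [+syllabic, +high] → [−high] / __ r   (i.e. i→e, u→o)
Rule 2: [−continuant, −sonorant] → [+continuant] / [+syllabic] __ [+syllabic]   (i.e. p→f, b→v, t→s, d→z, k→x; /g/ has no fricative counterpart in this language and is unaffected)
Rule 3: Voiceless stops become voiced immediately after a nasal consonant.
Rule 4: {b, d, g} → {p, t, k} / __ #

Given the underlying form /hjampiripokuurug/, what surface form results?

Rule 1 (pre-rhotic lowering): /i/ is a high vowel immediately before /r/, so it lowers to [e]. /u/ is a high vowel immediately before /r/, so it lowers to [o]. /hjampiripokuurug/ → hjamperipokuorug.
Rule 2 (intervocalic spirantization): /p/ is a stop between vowels /i/ and /o/, so it spirantizes to the fricative [f]. /k/ is a stop between vowels /o/ and /u/, so it spirantizes to the fricative [x]. /hjamperipokuorug/ → hjamperifoxuorug.
Rule 3 (post-nasal voicing): /p/ is a voiceless stop immediately after the nasal /m/, so it voices to [b]. /hjamperifoxuorug/ → hjamberifoxuorug.
Rule 4 (final devoicing): /g/ is a voiced stop in word-final position, so it devoices to [k]. /hjamberifoxuorug/ → hjamberifoxuoruk.

hjamberifoxuoruk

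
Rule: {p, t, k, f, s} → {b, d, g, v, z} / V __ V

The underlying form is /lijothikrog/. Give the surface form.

lijothikrog

No segment of /lijothikrog/ meets the structural description of the rule, so the form surfaces unchanged.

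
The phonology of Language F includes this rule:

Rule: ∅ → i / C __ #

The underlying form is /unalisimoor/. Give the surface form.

unalisimoori

the form ends in the consonant /r/, so [i] is inserted word-finally.
Surface form: [unalisimoori].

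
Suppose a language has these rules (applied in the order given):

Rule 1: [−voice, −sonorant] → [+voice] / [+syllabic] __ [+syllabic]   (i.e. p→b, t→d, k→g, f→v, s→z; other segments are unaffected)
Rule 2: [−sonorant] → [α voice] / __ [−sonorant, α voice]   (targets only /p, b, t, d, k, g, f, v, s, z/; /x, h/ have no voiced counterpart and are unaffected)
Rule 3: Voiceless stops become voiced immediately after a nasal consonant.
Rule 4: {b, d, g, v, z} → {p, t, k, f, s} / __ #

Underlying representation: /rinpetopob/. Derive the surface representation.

Rule 1 (intervocalic voicing): /t/ is a voiceless obstruent between vowels /e/ and /o/, so it voices to [d]. /p/ is a voiceless obstruent between vowels /o/ and /o/, so it voices to [b]. /rinpetopob/ → rinpedobob.
Rule 2 (regressive voicing assimilation): no segment meets the environment; /rinpedobob/ is unchanged.
Rule 3 (post-nasal voicing): /p/ is a voiceless stop immediately after the nasal /n/, so it voices to [b]. /rinpedobob/ → rinbedobob.
Rule 4 (final devoicing): /b/ is a voiced obstruent in word-final position, so it devoices to [p]. /rinbedobob/ → rinbedobop.

rinbedobop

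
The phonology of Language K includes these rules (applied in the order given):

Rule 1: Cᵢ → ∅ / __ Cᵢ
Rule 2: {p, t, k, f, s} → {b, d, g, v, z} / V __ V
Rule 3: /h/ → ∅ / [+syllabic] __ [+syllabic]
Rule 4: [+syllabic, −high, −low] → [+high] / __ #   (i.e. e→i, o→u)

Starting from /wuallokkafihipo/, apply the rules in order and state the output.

wualogaviibu

Rule 1 (degemination): /ll/ is a geminate; the first /l/ deletes. /kk/ is a geminate; the first /k/ deletes. /wuallokkafihipo/ → wualokafihipo.
Rule 2 (intervocalic voicing): /k/ is a voiceless obstruent between vowels /o/ and /a/, so it voices to [g]. /f/ is a voiceless obstruent between vowels /a/ and /i/, so it voices to [v]. /p/ is a voiceless obstruent between vowels /i/ and /o/, so it voices to [b]. /wualokafihipo/ → wualogavihibo.
Rule 3 (intervocalic h-deletion): /h/ occurs between vowels /i/ and /i/, so it deletes. /wualogavihibo/ → wualogaviibo.
Rule 4 (final vowel raising): /o/ is a mid vowel in word-final position, so it raises to [u]. /wualogaviibo/ → wualogaviibu.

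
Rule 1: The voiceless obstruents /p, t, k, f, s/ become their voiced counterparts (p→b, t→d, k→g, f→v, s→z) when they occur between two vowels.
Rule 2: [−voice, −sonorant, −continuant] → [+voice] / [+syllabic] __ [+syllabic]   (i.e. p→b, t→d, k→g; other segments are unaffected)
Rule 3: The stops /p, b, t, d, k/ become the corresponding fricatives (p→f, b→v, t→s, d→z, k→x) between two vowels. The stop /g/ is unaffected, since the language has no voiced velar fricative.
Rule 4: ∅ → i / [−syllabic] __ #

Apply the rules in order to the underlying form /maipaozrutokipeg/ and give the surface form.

maivaozruzogivegi

Rule 1 (intervocalic voicing): /p/ is a voiceless obstruent between vowels /i/ and /a/, so it voices to [b]. /t/ is a voiceless obstruent between vowels /u/ and /o/, so it voices to [d]. /k/ is a voiceless obstruent between vowels /o/ and /i/, so it voices to [g]. /p/ is a voiceless obstruent between vowels /i/ and /e/, so it voices to [b]. /maipaozrutokipeg/ → maibaozrudogibeg.
Rule 2 (intervocalic voicing): no segment meets the environment; /maibaozrudogibeg/ is unchanged.
Rule 3 (intervocalic spirantization): /b/ is a stop between vowels /i/ and /a/, so it spirantizes to the fricative [v]. /d/ is a stop between vowels /u/ and /o/, so it spirantizes to the fricative [z]. /b/ is a stop between vowels /i/ and /e/, so it spirantizes to the fricative [v]. /maibaozrudogibeg/ → maivaozruzogiveg.
Rule 4 (final i-epenthesis): the form ends in the consonant /g/, so [i] is inserted word-finally. /maivaozruzogiveg/ → maivaozruzogivegi.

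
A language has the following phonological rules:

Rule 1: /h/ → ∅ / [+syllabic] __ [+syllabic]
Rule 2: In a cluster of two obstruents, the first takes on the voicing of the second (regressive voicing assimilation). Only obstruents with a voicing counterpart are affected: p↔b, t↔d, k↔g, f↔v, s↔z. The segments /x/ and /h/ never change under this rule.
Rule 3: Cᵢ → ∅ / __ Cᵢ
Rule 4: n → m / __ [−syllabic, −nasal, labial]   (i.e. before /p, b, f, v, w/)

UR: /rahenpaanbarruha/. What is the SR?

raempaambarua

Rule 1 (intervocalic h-deletion): /h/ occurs between vowels /a/ and /e/, so it deletes. /h/ occurs between vowels /u/ and /a/, so it deletes. /rahenpaanbarruha/ → raenpaanbarrua.
Rule 2 (regressive voicing assimilation): no segment meets the environment; /raenpaanbarrua/ is unchanged.
Rule 3 (degemination): /rr/ is a geminate; the first /r/ deletes. /raenpaanbarrua/ → raenpaanbarua.
Rule 4 (nasal place assimilation): /n/ precedes the labial consonant /p/, so it assimilates in place to [m]. /n/ precedes the labial consonant /b/, so it assimilates in place to [m]. /raenpaanbarua/ → raempaambarua.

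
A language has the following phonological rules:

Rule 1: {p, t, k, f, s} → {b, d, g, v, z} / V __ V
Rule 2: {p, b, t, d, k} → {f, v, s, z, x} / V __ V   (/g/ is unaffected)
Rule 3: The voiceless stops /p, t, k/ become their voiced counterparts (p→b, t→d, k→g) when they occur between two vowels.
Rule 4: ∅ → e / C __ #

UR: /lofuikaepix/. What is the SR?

Rule 1 (intervocalic voicing): /f/ is a voiceless obstruent between vowels /o/ and /u/, so it voices to [v]. /k/ is a voiceless obstruent between vowels /i/ and /a/, so it voices to [g]. /p/ is a voiceless obstruent between vowels /e/ and /i/, so it voices to [b]. /lofuikaepix/ → lovuigaebix.
Rule 2 (intervocalic spirantization): /b/ is a stop between vowels /e/ and /i/, so it spirantizes to the fricative [v]. /lovuigaebix/ → lovuigaevix.
Rule 3 (intervocalic voicing): no segment meets the environment; /lovuigaevix/ is unchanged.
Rule 4 (final e-epenthesis): the form ends in the consonant /x/, so [e] is inserted word-finally. /lovuigaevix/ → lovuigaevixe.

lovuigaevixe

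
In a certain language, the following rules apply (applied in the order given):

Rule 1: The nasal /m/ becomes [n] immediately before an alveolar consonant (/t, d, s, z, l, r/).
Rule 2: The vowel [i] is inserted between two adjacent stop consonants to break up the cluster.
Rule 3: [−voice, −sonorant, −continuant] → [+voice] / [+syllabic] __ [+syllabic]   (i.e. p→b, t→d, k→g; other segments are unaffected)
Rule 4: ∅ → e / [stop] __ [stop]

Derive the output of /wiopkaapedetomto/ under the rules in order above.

wiobigaabededonto

Rule 1 (nasal place assimilation): /m/ precedes the alveolar consonant /t/, so it assimilates in place to [n]. /wiopkaapedetomto/ → wiopkaapedetonto.
Rule 2 (stop-cluster i-epenthesis): /p/ and /k/ form a stop–stop cluster, so [i] is inserted between them. /wiopkaapedetonto/ → wiopikaapedetonto.
Rule 3 (intervocalic voicing): /p/ is a voiceless stop between vowels /o/ and /i/, so it voices to [b]. /k/ is a voiceless stop between vowels /i/ and /a/, so it voices to [g]. /p/ is a voiceless stop between vowels /a/ and /e/, so it voices to [b]. /t/ is a voiceless stop between vowels /e/ and /o/, so it voices to [d]. /wiopikaapedetonto/ → wiobigaabededonto.
Rule 4 (stop-cluster e-epenthesis): no segment meets the environment; /wiobigaabededonto/ is unchanged.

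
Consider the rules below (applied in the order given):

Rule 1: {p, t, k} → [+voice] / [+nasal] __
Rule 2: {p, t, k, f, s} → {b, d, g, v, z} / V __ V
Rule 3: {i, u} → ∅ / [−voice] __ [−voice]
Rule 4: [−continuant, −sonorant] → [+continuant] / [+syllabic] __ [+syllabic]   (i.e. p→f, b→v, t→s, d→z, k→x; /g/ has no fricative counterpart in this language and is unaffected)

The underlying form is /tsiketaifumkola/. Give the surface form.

tsigezaivumgola

Rule 1 (post-nasal voicing): /k/ is a voiceless stop immediately after the nasal /m/, so it voices to [g]. /tsiketaifumkola/ → tsiketaifumgola.
Rule 2 (intervocalic voicing): /k/ is a voiceless obstruent between vowels /i/ and /e/, so it voices to [g]. /t/ is a voiceless obstruent between vowels /e/ and /a/, so it voices to [d]. /f/ is a voiceless obstruent between vowels /i/ and /u/, so it voices to [v]. /tsiketaifumgola/ → tsigedaivumgola.
Rule 3 (high vowel syncope): no segment meets the environment; /tsigedaivumgola/ is unchanged.
Rule 4 (intervocalic spirantization): /d/ is a stop between vowels /e/ and /a/, so it spirantizes to the fricative [z]. /tsigedaivumgola/ → tsigezaivumgola.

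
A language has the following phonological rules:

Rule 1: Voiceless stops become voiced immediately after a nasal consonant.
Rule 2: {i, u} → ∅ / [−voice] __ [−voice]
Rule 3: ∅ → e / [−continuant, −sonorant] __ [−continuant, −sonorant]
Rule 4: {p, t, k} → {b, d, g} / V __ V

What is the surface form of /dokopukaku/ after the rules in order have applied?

dogobegagu

Rule 1 (post-nasal voicing): no segment meets the environment; /dokopukaku/ is unchanged.
Rule 2 (high vowel syncope): /u/ is a high vowel flanked by voiceless consonants /p/ and /k/, so it deletes. /dokopukaku/ → dokopkaku.
Rule 3 (stop-cluster e-epenthesis): /p/ and /k/ form a stop–stop cluster, so [e] is inserted between them. /dokopkaku/ → dokopekaku.
Rule 4 (intervocalic voicing): /k/ is a voiceless stop between vowels /o/ and /o/, so it voices to [g]. /p/ is a voiceless stop between vowels /o/ and /e/, so it voices to [b]. /k/ is a voiceless stop between vowels /e/ and /a/, so it voices to [g]. /k/ is a voiceless stop between vowels /a/ and /u/, so it voices to [g]. /dokopekaku/ → dogobegagu.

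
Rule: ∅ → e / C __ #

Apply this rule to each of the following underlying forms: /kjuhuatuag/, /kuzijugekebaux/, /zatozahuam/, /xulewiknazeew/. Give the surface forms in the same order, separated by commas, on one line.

/kjuhuatuag/: the form ends in the consonant /g/, so [e] is inserted word-finally. → [kjuhuatuage].
/kuzijugekebaux/: the form ends in the consonant /x/, so [e] is inserted word-finally. → [kuzijugekebauxe].
/zatozahuam/: the form ends in the consonant /m/, so [e] is inserted word-finally. → [zatozahuame].
/xulewiknazeew/: the form ends in the consonant /w/, so [e] is inserted word-finally. → [xulewiknazeewe].

kjuhuatuage, kuzijugekebauxe, zatozahuame, xulewiknazeewe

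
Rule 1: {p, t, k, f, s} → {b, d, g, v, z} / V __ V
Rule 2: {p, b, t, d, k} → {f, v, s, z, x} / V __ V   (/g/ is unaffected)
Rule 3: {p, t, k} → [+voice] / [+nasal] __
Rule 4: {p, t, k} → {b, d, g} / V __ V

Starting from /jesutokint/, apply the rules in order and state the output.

jezuzogind

Rule 1 (intervocalic voicing): /s/ is a voiceless obstruent between vowels /e/ and /u/, so it voices to [z]. /t/ is a voiceless obstruent between vowels /u/ and /o/, so it voices to [d]. /k/ is a voiceless obstruent between vowels /o/ and /i/, so it voices to [g]. /jesutokint/ → jezudogint.
Rule 2 (intervocalic spirantization): /d/ is a stop between vowels /u/ and /o/, so it spirantizes to the fricative [z]. /jezudogint/ → jezuzogint.
Rule 3 (post-nasal voicing): /t/ is a voiceless stop immediately after the nasal /n/, so it voices to [d]. /jezuzogint/ → jezuzogind.
Rule 4 (intervocalic voicing): no segment meets the environment; /jezuzogind/ is unchanged.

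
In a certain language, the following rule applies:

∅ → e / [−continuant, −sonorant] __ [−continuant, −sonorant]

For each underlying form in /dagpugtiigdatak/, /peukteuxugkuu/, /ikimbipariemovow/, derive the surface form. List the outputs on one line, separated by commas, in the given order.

/dagpugtiigdatak/: /g/ and /p/ form a stop–stop cluster, so [e] is inserted between them. /g/ and /t/ form a stop–stop cluster, so [e] is inserted between them. /g/ and /d/ form a stop–stop cluster, so [e] is inserted between them. → [dagepugetiigedatak].
/peukteuxugkuu/: /k/ and /t/ form a stop–stop cluster, so [e] is inserted between them. /g/ and /k/ form a stop–stop cluster, so [e] is inserted between them. → [peuketeuxugekuu].
/ikimbipariemovow/: the rule's environment is not met; surfaces unchanged as [ikimbipariemovow].

dagepugetiigedatak, peuketeuxugekuu, ikimbipariemovow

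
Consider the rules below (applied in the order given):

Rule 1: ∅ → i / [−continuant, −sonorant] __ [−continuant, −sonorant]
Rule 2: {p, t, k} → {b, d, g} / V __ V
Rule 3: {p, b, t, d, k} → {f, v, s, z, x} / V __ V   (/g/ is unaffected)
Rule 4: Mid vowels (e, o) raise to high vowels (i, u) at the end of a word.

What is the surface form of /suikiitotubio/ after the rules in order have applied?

suigiizozuviu

Rule 1 (stop-cluster i-epenthesis): no segment meets the environment; /suikiitotubio/ is unchanged.
Rule 2 (intervocalic voicing): /k/ is a voiceless stop between vowels /i/ and /i/, so it voices to [g]. /t/ is a voiceless stop between vowels /i/ and /o/, so it voices to [d]. /t/ is a voiceless stop between vowels /o/ and /u/, so it voices to [d]. /suikiitotubio/ → suigiidodubio.
Rule 3 (intervocalic spirantization): /d/ is a stop between vowels /i/ and /o/, so it spirantizes to the fricative [z]. /d/ is a stop between vowels /o/ and /u/, so it spirantizes to the fricative [z]. /b/ is a stop between vowels /u/ and /i/, so it spirantizes to the fricative [v]. /suigiidodubio/ → suigiizozuvio.
Rule 4 (final vowel raising): /o/ is a mid vowel in word-final position, so it raises to [u]. /suigiizozuvio/ → suigiizozuviu.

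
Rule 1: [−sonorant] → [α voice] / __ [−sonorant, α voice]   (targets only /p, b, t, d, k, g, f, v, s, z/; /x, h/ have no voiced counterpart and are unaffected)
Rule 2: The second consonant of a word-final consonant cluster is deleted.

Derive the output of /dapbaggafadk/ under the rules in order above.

Rule 1 (regressive voicing assimilation): /p/ precedes the voiced obstruent /b/, so it voices to [b] by assimilation. /d/ precedes the voiceless obstruent /k/, so it devoices to [t] by assimilation. /dapbaggafadk/ → dabbaggafatk.
Rule 2 (final cluster simplification): /k/ is the second consonant of a word-final cluster /tk/, so it deletes. /dabbaggafatk/ → dabbaggafat.

dabbaggafat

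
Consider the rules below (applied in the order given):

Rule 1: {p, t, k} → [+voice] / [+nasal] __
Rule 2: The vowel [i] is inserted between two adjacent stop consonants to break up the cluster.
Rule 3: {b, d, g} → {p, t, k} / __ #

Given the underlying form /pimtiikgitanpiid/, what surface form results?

pimdiikigitanbiit

Rule 1 (post-nasal voicing): /t/ is a voiceless stop immediately after the nasal /m/, so it voices to [d]. /p/ is a voiceless stop immediately after the nasal /n/, so it voices to [b]. /pimtiikgitanpiid/ → pimdiikgitanbiid.
Rule 2 (stop-cluster i-epenthesis): /k/ and /g/ form a stop–stop cluster, so [i] is inserted between them. /pimdiikgitanbiid/ → pimdiikigitanbiid.
Rule 3 (final devoicing): /d/ is a voiced stop in word-final position, so it devoices to [t]. /pimdiikigitanbiid/ → pimdiikigitanbiit.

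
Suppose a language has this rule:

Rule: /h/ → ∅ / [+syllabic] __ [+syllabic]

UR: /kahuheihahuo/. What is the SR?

kaueiauo

/h/ occurs between vowels /a/ and /u/, so it deletes.
/h/ occurs between vowels /u/ and /e/, so it deletes.
/h/ occurs between vowels /i/ and /a/, so it deletes.
/h/ occurs between vowels /a/ and /u/, so it deletes.
Surface form: [kaueiauo].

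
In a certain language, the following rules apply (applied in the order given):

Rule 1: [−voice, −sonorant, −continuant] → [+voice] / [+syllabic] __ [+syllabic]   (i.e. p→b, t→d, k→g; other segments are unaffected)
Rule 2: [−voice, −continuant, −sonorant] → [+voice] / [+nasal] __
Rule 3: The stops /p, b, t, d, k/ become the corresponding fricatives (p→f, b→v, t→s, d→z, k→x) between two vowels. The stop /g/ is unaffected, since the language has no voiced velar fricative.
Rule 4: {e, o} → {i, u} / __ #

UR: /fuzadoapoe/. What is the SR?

Rule 1 (intervocalic voicing): /p/ is a voiceless stop between vowels /a/ and /o/, so it voices to [b]. /fuzadoapoe/ → fuzadoaboe.
Rule 2 (post-nasal voicing): no segment meets the environment; /fuzadoaboe/ is unchanged.
Rule 3 (intervocalic spirantization): /d/ is a stop between vowels /a/ and /o/, so it spirantizes to the fricative [z]. /b/ is a stop between vowels /a/ and /o/, so it spirantizes to the fricative [v]. /fuzadoaboe/ → fuzazoavoe.
Rule 4 (final vowel raising): /e/ is a mid vowel in word-final position, so it raises to [i]. /fuzazoavoe/ → fuzazoavoi.

fuzazoavoi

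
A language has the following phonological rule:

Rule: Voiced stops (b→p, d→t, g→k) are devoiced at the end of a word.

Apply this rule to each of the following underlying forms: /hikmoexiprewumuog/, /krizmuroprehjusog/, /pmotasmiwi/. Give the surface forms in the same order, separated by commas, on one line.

hikmoexiprewumuok, krizmuroprehjusok, pmotasmiwi

/hikmoexiprewumuog/: /g/ is a voiced stop in word-final position, so it devoices to [k]. → [hikmoexiprewumuok].
/krizmuroprehjusog/: /g/ is a voiced stop in word-final position, so it devoices to [k]. → [krizmuroprehjusok].
/pmotasmiwi/: the rule's environment is not met; surfaces unchanged as [pmotasmiwi].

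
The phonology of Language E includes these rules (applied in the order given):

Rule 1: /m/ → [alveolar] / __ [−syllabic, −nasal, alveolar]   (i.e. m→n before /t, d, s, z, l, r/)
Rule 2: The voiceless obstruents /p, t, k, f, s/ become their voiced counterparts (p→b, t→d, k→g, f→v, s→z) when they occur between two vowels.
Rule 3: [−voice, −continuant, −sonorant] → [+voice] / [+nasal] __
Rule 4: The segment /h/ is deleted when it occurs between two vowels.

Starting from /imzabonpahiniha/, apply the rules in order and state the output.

Rule 1 (nasal place assimilation): /m/ precedes the alveolar consonant /z/, so it assimilates in place to [n]. /imzabonpahiniha/ → inzabonpahiniha.
Rule 2 (intervocalic voicing): no segment meets the environment; /inzabonpahiniha/ is unchanged.
Rule 3 (post-nasal voicing): /p/ is a voiceless stop immediately after the nasal /n/, so it voices to [b]. /inzabonpahiniha/ → inzabonbahiniha.
Rule 4 (intervocalic h-deletion): /h/ occurs between vowels /a/ and /i/, so it deletes. /h/ occurs between vowels /i/ and /a/, so it deletes. /inzabonbahiniha/ → inzabonbainia.

inzabonbainia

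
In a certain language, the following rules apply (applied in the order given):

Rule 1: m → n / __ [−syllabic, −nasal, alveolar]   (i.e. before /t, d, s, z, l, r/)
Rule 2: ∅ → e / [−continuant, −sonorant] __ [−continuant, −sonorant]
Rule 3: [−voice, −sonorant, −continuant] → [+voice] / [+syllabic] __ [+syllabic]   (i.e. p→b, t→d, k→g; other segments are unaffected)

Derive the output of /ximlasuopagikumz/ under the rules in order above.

xinlasuobagigunz

Rule 1 (nasal place assimilation): /m/ precedes the alveolar consonant /l/, so it assimilates in place to [n]. /m/ precedes the alveolar consonant /z/, so it assimilates in place to [n]. /ximlasuopagikumz/ → xinlasuopagikunz.
Rule 2 (stop-cluster e-epenthesis): no segment meets the environment; /xinlasuopagikunz/ is unchanged.
Rule 3 (intervocalic voicing): /p/ is a voiceless stop between vowels /o/ and /a/, so it voices to [b]. /k/ is a voiceless stop between vowels /i/ and /u/, so it voices to [g]. /xinlasuopagikunz/ → xinlasuobagigunz.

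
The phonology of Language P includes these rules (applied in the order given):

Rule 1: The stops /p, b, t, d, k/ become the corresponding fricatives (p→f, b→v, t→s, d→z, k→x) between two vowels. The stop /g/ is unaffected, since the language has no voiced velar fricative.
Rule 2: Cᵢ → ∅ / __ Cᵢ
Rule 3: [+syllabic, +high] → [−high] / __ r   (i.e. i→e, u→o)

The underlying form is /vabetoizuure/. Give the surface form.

vavesoizuore

Rule 1 (intervocalic spirantization): /b/ is a stop between vowels /a/ and /e/, so it spirantizes to the fricative [v]. /t/ is a stop between vowels /e/ and /o/, so it spirantizes to the fricative [s]. /vabetoizuure/ → vavesoizuure.
Rule 2 (degemination): no segment meets the environment; /vavesoizuure/ is unchanged.
Rule 3 (pre-rhotic lowering): /u/ is a high vowel immediately before /r/, so it lowers to [o]. /vavesoizuure/ → vavesoizuore.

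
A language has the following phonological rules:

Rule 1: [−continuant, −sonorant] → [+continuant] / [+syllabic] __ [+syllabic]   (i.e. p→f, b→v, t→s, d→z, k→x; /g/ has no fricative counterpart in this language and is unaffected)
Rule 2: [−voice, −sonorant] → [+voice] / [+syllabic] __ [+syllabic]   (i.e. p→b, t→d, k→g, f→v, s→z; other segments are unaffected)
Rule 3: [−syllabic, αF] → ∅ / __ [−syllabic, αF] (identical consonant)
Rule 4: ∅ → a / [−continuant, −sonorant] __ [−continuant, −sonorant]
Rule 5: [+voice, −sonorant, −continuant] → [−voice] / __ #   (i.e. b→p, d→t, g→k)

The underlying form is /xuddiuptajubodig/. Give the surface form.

xudiupatajuvozik

Rule 1 (intervocalic spirantization): /b/ is a stop between vowels /u/ and /o/, so it spirantizes to the fricative [v]. /d/ is a stop between vowels /o/ and /i/, so it spirantizes to the fricative [z]. /xuddiuptajubodig/ → xuddiuptajuvozig.
Rule 2 (intervocalic voicing): no segment meets the environment; /xuddiuptajuvozig/ is unchanged.
Rule 3 (degemination): /dd/ is a geminate; the first /d/ deletes. /xuddiuptajuvozig/ → xudiuptajuvozig.
Rule 4 (stop-cluster a-epenthesis): /p/ and /t/ form a stop–stop cluster, so [a] is inserted between them. /xudiuptajuvozig/ → xudiupatajuvozig.
Rule 5 (final devoicing): /g/ is a voiced stop in word-final position, so it devoices to [k]. /xudiupatajuvozig/ → xudiupatajuvozik.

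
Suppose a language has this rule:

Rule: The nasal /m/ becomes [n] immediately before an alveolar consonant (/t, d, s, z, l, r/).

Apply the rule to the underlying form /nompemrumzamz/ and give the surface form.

/m/ precedes the alveolar consonant /r/, so it assimilates in place to [n].
/m/ precedes the alveolar consonant /z/, so it assimilates in place to [n].
/m/ precedes the alveolar consonant /z/, so it assimilates in place to [n].
The other instance of /m/ does not occur in the required environment and remains unchanged.
Surface form: [nompenrunzanz].

nompenrunzanz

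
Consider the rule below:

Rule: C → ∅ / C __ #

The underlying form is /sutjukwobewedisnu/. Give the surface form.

No segment of /sutjukwobewedisnu/ meets the structural description of the rule, so the form surfaces unchanged.

sutjukwobewedisnu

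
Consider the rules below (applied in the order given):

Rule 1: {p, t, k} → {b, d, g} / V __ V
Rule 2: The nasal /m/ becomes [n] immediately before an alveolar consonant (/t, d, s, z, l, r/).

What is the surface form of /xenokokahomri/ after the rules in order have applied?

xenogogahonri

Rule 1 (intervocalic voicing): /k/ is a voiceless stop between vowels /o/ and /o/, so it voices to [g]. /k/ is a voiceless stop between vowels /o/ and /a/, so it voices to [g]. /xenokokahomri/ → xenogogahomri.
Rule 2 (nasal place assimilation): /m/ precedes the alveolar consonant /r/, so it assimilates in place to [n]. /xenogogahomri/ → xenogogahonri.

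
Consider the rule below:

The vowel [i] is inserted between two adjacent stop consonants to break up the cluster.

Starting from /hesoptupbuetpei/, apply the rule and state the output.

/p/ and /t/ form a stop–stop cluster, so [i] is inserted between them.
/p/ and /b/ form a stop–stop cluster, so [i] is inserted between them.
/t/ and /p/ form a stop–stop cluster, so [i] is inserted between them.
Surface form: [hesopitupibuetipei].

hesopitupibuetipei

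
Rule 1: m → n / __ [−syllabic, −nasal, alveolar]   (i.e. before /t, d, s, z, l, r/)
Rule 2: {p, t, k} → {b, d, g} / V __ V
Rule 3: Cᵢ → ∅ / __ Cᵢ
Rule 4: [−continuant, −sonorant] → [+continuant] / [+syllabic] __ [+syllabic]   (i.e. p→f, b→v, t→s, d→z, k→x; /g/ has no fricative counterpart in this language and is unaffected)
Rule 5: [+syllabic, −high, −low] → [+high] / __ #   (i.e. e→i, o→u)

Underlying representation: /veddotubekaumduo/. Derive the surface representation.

vezozuvegaunduu

Rule 1 (nasal place assimilation): /m/ precedes the alveolar consonant /d/, so it assimilates in place to [n]. /veddotubekaumduo/ → veddotubekaunduo.
Rule 2 (intervocalic voicing): /t/ is a voiceless stop between vowels /o/ and /u/, so it voices to [d]. /k/ is a voiceless stop between vowels /e/ and /a/, so it voices to [g]. /veddotubekaunduo/ → veddodubegaunduo.
Rule 3 (degemination): /dd/ is a geminate; the first /d/ deletes. /veddodubegaunduo/ → vedodubegaunduo.
Rule 4 (intervocalic spirantization): /d/ is a stop between vowels /e/ and /o/, so it spirantizes to the fricative [z]. /d/ is a stop between vowels /o/ and /u/, so it spirantizes to the fricative [z]. /b/ is a stop between vowels /u/ and /e/, so it spirantizes to the fricative [v]. /vedodubegaunduo/ → vezozuvegaunduo.
Rule 5 (final vowel raising): /o/ is a mid vowel in word-final position, so it raises to [u]. /vezozuvegaunduo/ → vezozuvegaunduu.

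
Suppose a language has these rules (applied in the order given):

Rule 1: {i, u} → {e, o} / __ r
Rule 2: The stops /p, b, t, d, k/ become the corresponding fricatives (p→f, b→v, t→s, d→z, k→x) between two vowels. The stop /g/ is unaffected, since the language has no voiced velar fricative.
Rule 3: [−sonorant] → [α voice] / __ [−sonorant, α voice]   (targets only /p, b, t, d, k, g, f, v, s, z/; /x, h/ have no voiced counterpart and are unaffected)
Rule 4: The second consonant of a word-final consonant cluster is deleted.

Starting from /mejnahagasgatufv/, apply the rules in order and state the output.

Rule 1 (pre-rhotic lowering): no segment meets the environment; /mejnahagasgatufv/ is unchanged.
Rule 2 (intervocalic spirantization): /t/ is a stop between vowels /a/ and /u/, so it spirantizes to the fricative [s]. /mejnahagasgatufv/ → mejnahagasgasufv.
Rule 3 (regressive voicing assimilation): /s/ precedes the voiced obstruent /g/, so it voices to [z] by assimilation. /f/ precedes the voiced obstruent /v/, so it voices to [v] by assimilation. /mejnahagasgasufv/ → mejnahagazgasuvv.
Rule 4 (final cluster simplification): /v/ is the second consonant of a word-final cluster /vv/, so it deletes. /mejnahagazgasuvv/ → mejnahagazgasuv.

mejnahagazgasuv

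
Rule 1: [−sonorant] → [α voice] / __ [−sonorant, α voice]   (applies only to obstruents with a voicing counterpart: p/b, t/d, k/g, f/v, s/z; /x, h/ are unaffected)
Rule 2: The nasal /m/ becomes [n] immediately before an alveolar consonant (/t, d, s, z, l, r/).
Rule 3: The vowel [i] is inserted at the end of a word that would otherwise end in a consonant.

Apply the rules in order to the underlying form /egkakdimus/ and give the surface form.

ekkagdimusi

Rule 1 (regressive voicing assimilation): /g/ precedes the voiceless obstruent /k/, so it devoices to [k] by assimilation. /k/ precedes the voiced obstruent /d/, so it voices to [g] by assimilation. /egkakdimus/ → ekkagdimus.
Rule 2 (nasal place assimilation): no segment meets the environment; /ekkagdimus/ is unchanged.
Rule 3 (final i-epenthesis): the form ends in the consonant /s/, so [i] is inserted word-finally. /ekkagdimus/ → ekkagdimusi.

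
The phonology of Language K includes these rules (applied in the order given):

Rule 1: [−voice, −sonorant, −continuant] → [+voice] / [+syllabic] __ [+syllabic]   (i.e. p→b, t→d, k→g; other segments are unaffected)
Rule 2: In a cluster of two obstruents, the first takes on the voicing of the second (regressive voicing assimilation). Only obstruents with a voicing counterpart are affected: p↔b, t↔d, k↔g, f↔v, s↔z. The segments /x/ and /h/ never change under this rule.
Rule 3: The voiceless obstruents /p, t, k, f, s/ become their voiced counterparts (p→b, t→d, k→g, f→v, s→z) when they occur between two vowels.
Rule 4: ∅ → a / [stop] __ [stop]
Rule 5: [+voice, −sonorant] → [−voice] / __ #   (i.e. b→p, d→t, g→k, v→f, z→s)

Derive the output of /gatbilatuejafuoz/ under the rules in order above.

Rule 1 (intervocalic voicing): /t/ is a voiceless stop between vowels /a/ and /u/, so it voices to [d]. /gatbilatuejafuoz/ → gatbiladuejafuoz.
Rule 2 (regressive voicing assimilation): /t/ precedes the voiced obstruent /b/, so it voices to [d] by assimilation. /gatbiladuejafuoz/ → gadbiladuejafuoz.
Rule 3 (intervocalic voicing): /f/ is a voiceless obstruent between vowels /a/ and /u/, so it voices to [v]. /gadbiladuejafuoz/ → gadbiladuejavuoz.
Rule 4 (stop-cluster a-epenthesis): /d/ and /b/ form a stop–stop cluster, so [a] is inserted between them. /gadbiladuejavuoz/ → gadabiladuejavuoz.
Rule 5 (final devoicing): /z/ is a voiced obstruent in word-final position, so it devoices to [s]. /gadabiladuejavuoz/ → gadabiladuejavuos.

gadabiladuejavuos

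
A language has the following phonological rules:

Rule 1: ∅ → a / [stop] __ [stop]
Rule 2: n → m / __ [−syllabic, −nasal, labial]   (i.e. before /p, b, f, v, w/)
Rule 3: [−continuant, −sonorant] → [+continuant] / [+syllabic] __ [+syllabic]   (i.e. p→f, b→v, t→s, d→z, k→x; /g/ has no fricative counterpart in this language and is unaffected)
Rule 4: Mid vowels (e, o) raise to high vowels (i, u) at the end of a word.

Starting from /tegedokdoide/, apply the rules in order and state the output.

tegezoxazoizi

Rule 1 (stop-cluster a-epenthesis): /k/ and /d/ form a stop–stop cluster, so [a] is inserted between them. /tegedokdoide/ → tegedokadoide.
Rule 2 (nasal place assimilation): no segment meets the environment; /tegedokadoide/ is unchanged.
Rule 3 (intervocalic spirantization): /d/ is a stop between vowels /e/ and /o/, so it spirantizes to the fricative [z]. /k/ is a stop between vowels /o/ and /a/, so it spirantizes to the fricative [x]. /d/ is a stop between vowels /a/ and /o/, so it spirantizes to the fricative [z]. /d/ is a stop between vowels /i/ and /e/, so it spirantizes to the fricative [z]. /tegedokadoide/ → tegezoxazoize.
Rule 4 (final vowel raising): /e/ is a mid vowel in word-final position, so it raises to [i]. /tegezoxazoize/ → tegezoxazoizi.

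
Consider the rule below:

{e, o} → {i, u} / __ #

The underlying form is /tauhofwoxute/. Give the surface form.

/e/ is a mid vowel in word-final position, so it raises to [i].
The other instances of /o/ do not occur in the required environment and remain unchanged.
Surface form: [tauhofwoxuti].

tauhofwoxuti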